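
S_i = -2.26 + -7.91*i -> [-2.26, -10.17, -18.08, -25.99, -33.9]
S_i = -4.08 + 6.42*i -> [-4.08, 2.34, 8.76, 15.18, 21.6]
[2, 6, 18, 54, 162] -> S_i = 2*3^i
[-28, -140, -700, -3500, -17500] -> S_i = -28*5^i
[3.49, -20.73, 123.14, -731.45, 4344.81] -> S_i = 3.49*(-5.94)^i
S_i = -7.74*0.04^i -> [-7.74, -0.31, -0.01, -0.0, -0.0]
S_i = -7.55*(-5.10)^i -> [-7.55, 38.5, -196.38, 1001.52, -5107.73]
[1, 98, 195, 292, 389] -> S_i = 1 + 97*i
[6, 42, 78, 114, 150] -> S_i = 6 + 36*i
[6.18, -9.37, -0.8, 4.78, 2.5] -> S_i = Random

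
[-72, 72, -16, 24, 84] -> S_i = Random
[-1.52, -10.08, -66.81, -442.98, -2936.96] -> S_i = -1.52*6.63^i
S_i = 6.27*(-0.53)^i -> [6.27, -3.32, 1.76, -0.93, 0.49]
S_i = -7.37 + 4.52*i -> [-7.37, -2.85, 1.67, 6.19, 10.71]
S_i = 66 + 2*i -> [66, 68, 70, 72, 74]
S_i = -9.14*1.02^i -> [-9.14, -9.32, -9.51, -9.7, -9.89]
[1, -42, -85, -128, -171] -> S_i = 1 + -43*i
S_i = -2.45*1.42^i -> [-2.45, -3.48, -4.94, -7.02, -9.96]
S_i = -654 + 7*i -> [-654, -647, -640, -633, -626]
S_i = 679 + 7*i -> [679, 686, 693, 700, 707]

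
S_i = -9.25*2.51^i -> [-9.25, -23.22, -58.28, -146.27, -367.14]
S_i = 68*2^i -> [68, 136, 272, 544, 1088]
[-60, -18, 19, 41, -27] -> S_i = Random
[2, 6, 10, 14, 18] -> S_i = 2 + 4*i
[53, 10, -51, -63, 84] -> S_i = Random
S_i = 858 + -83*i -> [858, 775, 692, 609, 526]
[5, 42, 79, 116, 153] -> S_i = 5 + 37*i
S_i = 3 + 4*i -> [3, 7, 11, 15, 19]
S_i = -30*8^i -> [-30, -240, -1920, -15360, -122880]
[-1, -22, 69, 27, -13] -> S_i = Random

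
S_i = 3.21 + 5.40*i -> [3.21, 8.61, 14.01, 19.41, 24.81]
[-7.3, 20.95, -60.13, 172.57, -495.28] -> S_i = -7.30*(-2.87)^i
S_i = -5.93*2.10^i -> [-5.93, -12.45, -26.15, -54.92, -115.33]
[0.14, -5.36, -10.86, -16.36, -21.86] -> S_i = 0.14 + -5.50*i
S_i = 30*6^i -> [30, 180, 1080, 6480, 38880]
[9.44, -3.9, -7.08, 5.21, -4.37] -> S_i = Random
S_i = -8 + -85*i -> [-8, -93, -178, -263, -348]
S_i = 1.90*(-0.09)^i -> [1.9, -0.17, 0.02, -0.0, 0.0]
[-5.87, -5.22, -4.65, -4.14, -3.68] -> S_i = -5.87*0.89^i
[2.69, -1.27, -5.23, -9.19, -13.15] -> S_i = 2.69 + -3.96*i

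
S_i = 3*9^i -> [3, 27, 243, 2187, 19683]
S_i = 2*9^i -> [2, 18, 162, 1458, 13122]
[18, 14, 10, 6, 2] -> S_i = 18 + -4*i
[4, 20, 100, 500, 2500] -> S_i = 4*5^i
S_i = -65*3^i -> [-65, -195, -585, -1755, -5265]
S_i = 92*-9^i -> [92, -828, 7452, -67068, 603612]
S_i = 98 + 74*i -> [98, 172, 246, 320, 394]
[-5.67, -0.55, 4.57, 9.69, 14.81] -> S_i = -5.67 + 5.12*i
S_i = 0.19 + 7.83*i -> [0.19, 8.02, 15.85, 23.68, 31.51]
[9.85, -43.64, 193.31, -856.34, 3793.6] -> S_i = 9.85*(-4.43)^i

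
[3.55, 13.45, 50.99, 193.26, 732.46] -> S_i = 3.55*3.79^i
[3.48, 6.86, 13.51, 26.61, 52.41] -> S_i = 3.48*1.97^i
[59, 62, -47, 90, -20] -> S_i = Random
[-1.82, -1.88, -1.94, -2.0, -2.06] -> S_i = -1.82 + -0.06*i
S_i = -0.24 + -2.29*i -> [-0.24, -2.53, -4.82, -7.11, -9.4]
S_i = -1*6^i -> [-1, -6, -36, -216, -1296]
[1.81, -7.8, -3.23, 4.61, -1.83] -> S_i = Random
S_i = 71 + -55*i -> [71, 16, -39, -94, -149]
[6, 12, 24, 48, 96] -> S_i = 6*2^i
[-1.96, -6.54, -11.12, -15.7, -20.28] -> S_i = -1.96 + -4.58*i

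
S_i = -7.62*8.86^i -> [-7.62, -67.51, -598.17, -5299.76, -46955.87]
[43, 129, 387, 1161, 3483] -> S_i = 43*3^i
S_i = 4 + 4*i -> [4, 8, 12, 16, 20]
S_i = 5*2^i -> [5, 10, 20, 40, 80]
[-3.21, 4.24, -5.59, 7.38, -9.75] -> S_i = -3.21*(-1.32)^i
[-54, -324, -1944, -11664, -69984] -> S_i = -54*6^i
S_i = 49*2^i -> [49, 98, 196, 392, 784]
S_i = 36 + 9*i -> [36, 45, 54, 63, 72]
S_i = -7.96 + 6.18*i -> [-7.96, -1.78, 4.4, 10.58, 16.76]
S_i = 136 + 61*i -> [136, 197, 258, 319, 380]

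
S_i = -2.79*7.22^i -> [-2.79, -20.14, -145.44, -1050.06, -7581.46]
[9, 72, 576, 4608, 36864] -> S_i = 9*8^i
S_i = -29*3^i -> [-29, -87, -261, -783, -2349]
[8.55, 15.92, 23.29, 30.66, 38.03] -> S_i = 8.55 + 7.37*i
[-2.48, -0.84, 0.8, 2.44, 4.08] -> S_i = -2.48 + 1.64*i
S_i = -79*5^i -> [-79, -395, -1975, -9875, -49375]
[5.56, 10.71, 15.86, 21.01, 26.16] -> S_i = 5.56 + 5.15*i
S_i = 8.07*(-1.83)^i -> [8.07, -14.77, 27.03, -49.46, 90.51]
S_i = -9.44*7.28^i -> [-9.44, -68.72, -500.3, -3642.22, -26515.36]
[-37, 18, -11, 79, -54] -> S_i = Random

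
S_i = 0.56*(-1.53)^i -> [0.56, -0.86, 1.31, -2.01, 3.07]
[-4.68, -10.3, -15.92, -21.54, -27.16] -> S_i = -4.68 + -5.62*i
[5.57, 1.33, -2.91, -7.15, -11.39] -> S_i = 5.57 + -4.24*i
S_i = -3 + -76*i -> [-3, -79, -155, -231, -307]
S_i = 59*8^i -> [59, 472, 3776, 30208, 241664]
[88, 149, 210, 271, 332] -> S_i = 88 + 61*i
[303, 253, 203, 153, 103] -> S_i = 303 + -50*i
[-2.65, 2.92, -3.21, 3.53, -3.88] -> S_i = -2.65*(-1.10)^i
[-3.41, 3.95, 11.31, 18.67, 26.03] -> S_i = -3.41 + 7.36*i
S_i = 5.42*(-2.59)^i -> [5.42, -14.04, 36.36, -94.17, 243.89]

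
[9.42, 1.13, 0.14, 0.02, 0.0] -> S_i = 9.42*0.12^i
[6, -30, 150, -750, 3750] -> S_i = 6*-5^i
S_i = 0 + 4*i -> [0, 4, 8, 12, 16]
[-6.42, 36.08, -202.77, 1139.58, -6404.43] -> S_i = -6.42*(-5.62)^i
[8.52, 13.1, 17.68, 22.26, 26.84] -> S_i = 8.52 + 4.58*i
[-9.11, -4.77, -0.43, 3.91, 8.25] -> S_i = -9.11 + 4.34*i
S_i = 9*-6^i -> [9, -54, 324, -1944, 11664]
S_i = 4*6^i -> [4, 24, 144, 864, 5184]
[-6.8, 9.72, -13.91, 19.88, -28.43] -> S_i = -6.80*(-1.43)^i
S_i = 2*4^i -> [2, 8, 32, 128, 512]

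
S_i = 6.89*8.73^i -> [6.89, 60.15, 525.11, 4584.18, 40019.92]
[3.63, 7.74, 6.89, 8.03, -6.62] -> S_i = Random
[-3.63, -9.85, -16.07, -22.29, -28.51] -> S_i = -3.63 + -6.22*i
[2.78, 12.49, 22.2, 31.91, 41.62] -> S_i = 2.78 + 9.71*i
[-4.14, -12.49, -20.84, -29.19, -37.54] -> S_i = -4.14 + -8.35*i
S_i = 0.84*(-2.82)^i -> [0.84, -2.37, 6.68, -18.84, 53.12]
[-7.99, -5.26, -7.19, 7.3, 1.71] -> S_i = Random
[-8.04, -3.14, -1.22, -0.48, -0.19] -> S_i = -8.04*0.39^i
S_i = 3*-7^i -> [3, -21, 147, -1029, 7203]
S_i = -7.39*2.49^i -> [-7.39, -18.4, -45.82, -114.09, -284.08]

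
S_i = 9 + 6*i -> [9, 15, 21, 27, 33]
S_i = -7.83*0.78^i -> [-7.83, -6.11, -4.76, -3.72, -2.9]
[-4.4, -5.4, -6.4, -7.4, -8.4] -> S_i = -4.40 + -1.00*i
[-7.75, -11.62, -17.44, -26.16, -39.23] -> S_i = -7.75*1.50^i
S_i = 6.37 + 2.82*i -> [6.37, 9.19, 12.01, 14.83, 17.65]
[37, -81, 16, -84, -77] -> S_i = Random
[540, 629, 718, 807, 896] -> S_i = 540 + 89*i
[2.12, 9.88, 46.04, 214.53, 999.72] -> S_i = 2.12*4.66^i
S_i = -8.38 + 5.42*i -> [-8.38, -2.96, 2.46, 7.88, 13.3]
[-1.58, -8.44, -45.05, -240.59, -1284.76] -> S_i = -1.58*5.34^i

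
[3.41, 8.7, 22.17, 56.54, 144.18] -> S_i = 3.41*2.55^i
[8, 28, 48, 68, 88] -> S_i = 8 + 20*i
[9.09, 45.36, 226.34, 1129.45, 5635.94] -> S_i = 9.09*4.99^i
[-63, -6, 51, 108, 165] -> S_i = -63 + 57*i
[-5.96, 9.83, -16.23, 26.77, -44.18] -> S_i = -5.96*(-1.65)^i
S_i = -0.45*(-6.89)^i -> [-0.45, 3.1, -21.36, 147.19, -1014.12]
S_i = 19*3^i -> [19, 57, 171, 513, 1539]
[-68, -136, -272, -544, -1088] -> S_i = -68*2^i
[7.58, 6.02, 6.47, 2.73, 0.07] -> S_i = Random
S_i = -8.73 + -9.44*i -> [-8.73, -18.17, -27.61, -37.05, -46.49]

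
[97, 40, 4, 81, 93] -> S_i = Random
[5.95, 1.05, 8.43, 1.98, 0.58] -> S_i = Random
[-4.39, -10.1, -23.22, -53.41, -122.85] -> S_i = -4.39*2.30^i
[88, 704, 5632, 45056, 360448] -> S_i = 88*8^i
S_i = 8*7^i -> [8, 56, 392, 2744, 19208]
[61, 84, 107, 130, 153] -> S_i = 61 + 23*i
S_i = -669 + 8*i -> [-669, -661, -653, -645, -637]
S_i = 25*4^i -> [25, 100, 400, 1600, 6400]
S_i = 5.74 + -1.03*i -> [5.74, 4.71, 3.68, 2.65, 1.62]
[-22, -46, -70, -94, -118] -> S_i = -22 + -24*i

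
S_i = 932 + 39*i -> [932, 971, 1010, 1049, 1088]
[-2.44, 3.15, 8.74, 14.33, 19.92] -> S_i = -2.44 + 5.59*i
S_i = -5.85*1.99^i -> [-5.85, -11.64, -23.17, -46.1, -91.74]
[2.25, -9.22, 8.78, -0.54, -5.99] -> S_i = Random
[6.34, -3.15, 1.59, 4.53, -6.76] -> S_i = Random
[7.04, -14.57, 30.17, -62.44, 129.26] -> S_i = 7.04*(-2.07)^i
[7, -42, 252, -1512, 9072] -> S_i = 7*-6^i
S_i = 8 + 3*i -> [8, 11, 14, 17, 20]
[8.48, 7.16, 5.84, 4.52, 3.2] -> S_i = 8.48 + -1.32*i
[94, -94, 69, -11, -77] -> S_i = Random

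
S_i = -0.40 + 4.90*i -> [-0.4, 4.5, 9.4, 14.3, 19.2]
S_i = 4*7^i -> [4, 28, 196, 1372, 9604]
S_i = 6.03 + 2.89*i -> [6.03, 8.92, 11.81, 14.7, 17.59]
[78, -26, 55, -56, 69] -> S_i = Random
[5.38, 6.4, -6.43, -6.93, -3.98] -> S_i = Random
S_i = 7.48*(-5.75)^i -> [7.48, -43.01, 247.31, -1422.02, 8176.6]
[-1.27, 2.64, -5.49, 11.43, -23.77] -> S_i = -1.27*(-2.08)^i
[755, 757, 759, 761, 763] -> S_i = 755 + 2*i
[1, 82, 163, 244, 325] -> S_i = 1 + 81*i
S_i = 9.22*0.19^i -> [9.22, 1.75, 0.33, 0.06, 0.01]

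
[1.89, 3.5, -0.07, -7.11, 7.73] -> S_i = Random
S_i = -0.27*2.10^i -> [-0.27, -0.57, -1.19, -2.5, -5.25]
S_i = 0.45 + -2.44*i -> [0.45, -1.99, -4.43, -6.87, -9.31]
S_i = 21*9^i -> [21, 189, 1701, 15309, 137781]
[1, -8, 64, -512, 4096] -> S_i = 1*-8^i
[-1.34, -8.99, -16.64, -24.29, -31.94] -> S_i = -1.34 + -7.65*i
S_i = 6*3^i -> [6, 18, 54, 162, 486]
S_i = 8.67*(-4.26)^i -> [8.67, -36.93, 157.34, -670.27, 2855.34]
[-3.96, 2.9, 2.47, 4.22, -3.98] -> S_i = Random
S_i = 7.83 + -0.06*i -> [7.83, 7.77, 7.71, 7.65, 7.59]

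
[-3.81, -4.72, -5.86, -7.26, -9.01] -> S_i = -3.81*1.24^i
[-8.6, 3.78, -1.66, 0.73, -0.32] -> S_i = -8.60*(-0.44)^i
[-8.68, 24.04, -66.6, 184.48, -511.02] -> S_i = -8.68*(-2.77)^i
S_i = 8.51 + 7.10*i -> [8.51, 15.61, 22.71, 29.81, 36.91]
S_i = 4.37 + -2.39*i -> [4.37, 1.98, -0.41, -2.8, -5.19]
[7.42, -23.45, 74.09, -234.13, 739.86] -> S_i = 7.42*(-3.16)^i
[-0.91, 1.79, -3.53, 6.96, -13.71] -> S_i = -0.91*(-1.97)^i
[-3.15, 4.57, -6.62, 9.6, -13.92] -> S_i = -3.15*(-1.45)^i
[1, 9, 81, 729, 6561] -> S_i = 1*9^i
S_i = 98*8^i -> [98, 784, 6272, 50176, 401408]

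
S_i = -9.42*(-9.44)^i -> [-9.42, 88.92, -839.45, 7924.41, -74806.42]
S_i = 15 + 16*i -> [15, 31, 47, 63, 79]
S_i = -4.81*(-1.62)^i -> [-4.81, 7.79, -12.62, 20.45, -33.13]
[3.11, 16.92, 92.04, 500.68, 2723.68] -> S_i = 3.11*5.44^i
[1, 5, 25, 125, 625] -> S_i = 1*5^i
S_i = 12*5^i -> [12, 60, 300, 1500, 7500]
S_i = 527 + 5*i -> [527, 532, 537, 542, 547]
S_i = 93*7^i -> [93, 651, 4557, 31899, 223293]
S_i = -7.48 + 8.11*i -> [-7.48, 0.63, 8.74, 16.85, 24.96]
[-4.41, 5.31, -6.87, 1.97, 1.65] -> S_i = Random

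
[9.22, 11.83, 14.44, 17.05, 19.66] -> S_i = 9.22 + 2.61*i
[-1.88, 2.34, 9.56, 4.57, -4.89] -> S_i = Random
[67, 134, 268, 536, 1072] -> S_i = 67*2^i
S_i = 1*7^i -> [1, 7, 49, 343, 2401]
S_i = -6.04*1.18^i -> [-6.04, -7.13, -8.41, -9.92, -11.71]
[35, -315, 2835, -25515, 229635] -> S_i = 35*-9^i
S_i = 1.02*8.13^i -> [1.02, 8.29, 67.42, 548.12, 4456.18]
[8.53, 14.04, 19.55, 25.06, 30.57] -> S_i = 8.53 + 5.51*i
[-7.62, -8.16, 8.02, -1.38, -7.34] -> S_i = Random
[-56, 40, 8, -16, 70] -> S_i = Random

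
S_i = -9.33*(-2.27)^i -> [-9.33, 21.18, -48.08, 109.13, -247.73]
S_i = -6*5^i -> [-6, -30, -150, -750, -3750]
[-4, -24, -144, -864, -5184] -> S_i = -4*6^i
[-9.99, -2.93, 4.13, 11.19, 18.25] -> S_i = -9.99 + 7.06*i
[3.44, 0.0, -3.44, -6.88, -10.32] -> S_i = 3.44 + -3.44*i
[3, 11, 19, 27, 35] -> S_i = 3 + 8*i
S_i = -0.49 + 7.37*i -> [-0.49, 6.88, 14.25, 21.62, 28.99]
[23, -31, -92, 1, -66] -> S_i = Random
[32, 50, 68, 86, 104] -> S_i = 32 + 18*i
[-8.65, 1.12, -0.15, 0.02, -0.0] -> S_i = -8.65*(-0.13)^i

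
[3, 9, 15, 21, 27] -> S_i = 3 + 6*i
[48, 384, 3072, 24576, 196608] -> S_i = 48*8^i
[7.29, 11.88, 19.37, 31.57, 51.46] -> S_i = 7.29*1.63^i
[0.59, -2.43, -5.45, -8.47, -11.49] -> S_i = 0.59 + -3.02*i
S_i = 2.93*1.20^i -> [2.93, 3.52, 4.22, 5.06, 6.08]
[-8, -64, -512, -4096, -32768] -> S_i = -8*8^i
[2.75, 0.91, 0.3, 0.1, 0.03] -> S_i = 2.75*0.33^i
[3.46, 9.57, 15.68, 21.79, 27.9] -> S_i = 3.46 + 6.11*i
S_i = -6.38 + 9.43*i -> [-6.38, 3.05, 12.48, 21.91, 31.34]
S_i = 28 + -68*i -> [28, -40, -108, -176, -244]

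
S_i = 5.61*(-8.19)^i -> [5.61, -45.95, 376.3, -3081.87, 25240.53]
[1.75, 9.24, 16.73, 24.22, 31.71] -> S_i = 1.75 + 7.49*i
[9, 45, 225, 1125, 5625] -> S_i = 9*5^i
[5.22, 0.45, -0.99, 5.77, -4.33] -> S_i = Random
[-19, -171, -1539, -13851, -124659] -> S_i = -19*9^i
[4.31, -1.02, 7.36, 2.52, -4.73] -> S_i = Random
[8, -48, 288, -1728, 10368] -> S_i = 8*-6^i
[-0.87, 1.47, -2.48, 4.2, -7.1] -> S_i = -0.87*(-1.69)^i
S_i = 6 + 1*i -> [6, 7, 8, 9, 10]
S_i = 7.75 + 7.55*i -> [7.75, 15.3, 22.85, 30.4, 37.95]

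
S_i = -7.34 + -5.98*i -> [-7.34, -13.32, -19.3, -25.28, -31.26]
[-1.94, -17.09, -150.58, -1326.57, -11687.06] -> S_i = -1.94*8.81^i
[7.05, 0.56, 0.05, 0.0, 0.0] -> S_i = 7.05*0.08^i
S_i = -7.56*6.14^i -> [-7.56, -46.42, -285.01, -1749.96, -10744.72]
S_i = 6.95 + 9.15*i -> [6.95, 16.1, 25.25, 34.4, 43.55]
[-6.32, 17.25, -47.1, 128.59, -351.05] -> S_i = -6.32*(-2.73)^i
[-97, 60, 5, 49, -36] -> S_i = Random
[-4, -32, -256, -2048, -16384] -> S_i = -4*8^i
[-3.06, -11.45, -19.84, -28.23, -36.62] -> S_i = -3.06 + -8.39*i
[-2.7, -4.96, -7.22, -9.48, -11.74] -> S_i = -2.70 + -2.26*i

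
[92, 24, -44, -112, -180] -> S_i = 92 + -68*i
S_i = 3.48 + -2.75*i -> [3.48, 0.73, -2.02, -4.77, -7.52]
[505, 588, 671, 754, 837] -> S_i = 505 + 83*i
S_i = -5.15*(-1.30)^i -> [-5.15, 6.7, -8.7, 11.31, -14.71]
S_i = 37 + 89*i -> [37, 126, 215, 304, 393]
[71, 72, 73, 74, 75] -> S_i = 71 + 1*i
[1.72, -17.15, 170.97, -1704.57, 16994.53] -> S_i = 1.72*(-9.97)^i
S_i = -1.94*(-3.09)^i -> [-1.94, 5.99, -18.52, 57.24, -176.86]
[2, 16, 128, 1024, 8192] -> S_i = 2*8^i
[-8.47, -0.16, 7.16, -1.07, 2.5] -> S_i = Random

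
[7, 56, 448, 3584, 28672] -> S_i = 7*8^i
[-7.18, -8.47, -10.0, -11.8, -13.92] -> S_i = -7.18*1.18^i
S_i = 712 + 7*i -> [712, 719, 726, 733, 740]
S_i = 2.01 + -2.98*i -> [2.01, -0.97, -3.95, -6.93, -9.91]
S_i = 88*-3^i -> [88, -264, 792, -2376, 7128]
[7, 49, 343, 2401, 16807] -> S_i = 7*7^i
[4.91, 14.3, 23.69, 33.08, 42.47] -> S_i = 4.91 + 9.39*i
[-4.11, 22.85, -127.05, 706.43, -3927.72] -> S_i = -4.11*(-5.56)^i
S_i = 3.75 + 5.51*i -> [3.75, 9.26, 14.77, 20.28, 25.79]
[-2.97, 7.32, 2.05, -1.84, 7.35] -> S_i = Random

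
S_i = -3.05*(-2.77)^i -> [-3.05, 8.45, -23.4, 64.82, -179.56]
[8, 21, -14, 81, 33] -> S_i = Random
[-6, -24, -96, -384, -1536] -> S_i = -6*4^i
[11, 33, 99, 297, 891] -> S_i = 11*3^i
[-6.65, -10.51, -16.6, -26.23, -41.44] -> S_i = -6.65*1.58^i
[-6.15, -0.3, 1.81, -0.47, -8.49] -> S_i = Random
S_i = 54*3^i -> [54, 162, 486, 1458, 4374]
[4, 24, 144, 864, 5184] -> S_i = 4*6^i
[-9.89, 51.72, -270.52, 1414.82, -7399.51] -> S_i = -9.89*(-5.23)^i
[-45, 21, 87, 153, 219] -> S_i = -45 + 66*i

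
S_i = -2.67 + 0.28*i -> [-2.67, -2.39, -2.11, -1.83, -1.55]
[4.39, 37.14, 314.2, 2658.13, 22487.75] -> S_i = 4.39*8.46^i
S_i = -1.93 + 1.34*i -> [-1.93, -0.59, 0.75, 2.09, 3.43]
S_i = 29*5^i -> [29, 145, 725, 3625, 18125]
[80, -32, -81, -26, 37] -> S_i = Random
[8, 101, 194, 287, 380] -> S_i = 8 + 93*i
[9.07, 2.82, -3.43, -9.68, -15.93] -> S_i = 9.07 + -6.25*i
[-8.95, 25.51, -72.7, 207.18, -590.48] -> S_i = -8.95*(-2.85)^i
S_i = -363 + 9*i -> [-363, -354, -345, -336, -327]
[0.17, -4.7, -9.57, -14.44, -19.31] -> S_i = 0.17 + -4.87*i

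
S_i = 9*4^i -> [9, 36, 144, 576, 2304]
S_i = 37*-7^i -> [37, -259, 1813, -12691, 88837]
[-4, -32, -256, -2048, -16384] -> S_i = -4*8^i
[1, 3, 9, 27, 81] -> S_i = 1*3^i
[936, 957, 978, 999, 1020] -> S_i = 936 + 21*i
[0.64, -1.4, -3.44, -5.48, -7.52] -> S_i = 0.64 + -2.04*i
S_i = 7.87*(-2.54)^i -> [7.87, -19.99, 50.77, -128.97, 327.57]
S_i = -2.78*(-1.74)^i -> [-2.78, 4.84, -8.42, 14.65, -25.48]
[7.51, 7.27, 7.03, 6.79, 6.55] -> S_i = 7.51 + -0.24*i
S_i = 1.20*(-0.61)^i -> [1.2, -0.73, 0.45, -0.27, 0.17]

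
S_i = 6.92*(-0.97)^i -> [6.92, -6.71, 6.51, -6.32, 6.13]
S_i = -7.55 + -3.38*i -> [-7.55, -10.93, -14.31, -17.69, -21.07]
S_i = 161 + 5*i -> [161, 166, 171, 176, 181]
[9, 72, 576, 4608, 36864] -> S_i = 9*8^i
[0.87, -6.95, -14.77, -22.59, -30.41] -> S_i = 0.87 + -7.82*i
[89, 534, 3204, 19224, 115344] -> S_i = 89*6^i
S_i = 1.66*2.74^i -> [1.66, 4.55, 12.46, 34.15, 93.56]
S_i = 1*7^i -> [1, 7, 49, 343, 2401]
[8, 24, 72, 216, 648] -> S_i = 8*3^i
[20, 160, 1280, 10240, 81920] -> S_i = 20*8^i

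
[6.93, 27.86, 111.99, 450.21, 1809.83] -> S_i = 6.93*4.02^i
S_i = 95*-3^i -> [95, -285, 855, -2565, 7695]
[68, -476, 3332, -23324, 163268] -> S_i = 68*-7^i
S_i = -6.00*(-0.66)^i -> [-6.0, 3.96, -2.61, 1.72, -1.14]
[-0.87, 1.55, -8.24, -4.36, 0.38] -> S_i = Random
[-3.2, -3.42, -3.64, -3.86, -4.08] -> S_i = -3.20 + -0.22*i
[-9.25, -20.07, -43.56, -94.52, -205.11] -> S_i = -9.25*2.17^i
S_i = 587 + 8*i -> [587, 595, 603, 611, 619]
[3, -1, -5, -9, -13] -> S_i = 3 + -4*i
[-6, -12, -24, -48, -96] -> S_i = -6*2^i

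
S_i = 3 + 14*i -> [3, 17, 31, 45, 59]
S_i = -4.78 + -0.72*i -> [-4.78, -5.5, -6.22, -6.94, -7.66]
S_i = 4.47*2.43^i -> [4.47, 10.86, 26.39, 64.14, 155.86]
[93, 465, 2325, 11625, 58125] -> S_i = 93*5^i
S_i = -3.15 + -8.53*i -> [-3.15, -11.68, -20.21, -28.74, -37.27]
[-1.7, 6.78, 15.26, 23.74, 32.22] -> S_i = -1.70 + 8.48*i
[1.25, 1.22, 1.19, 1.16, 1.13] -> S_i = 1.25 + -0.03*i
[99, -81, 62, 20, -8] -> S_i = Random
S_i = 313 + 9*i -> [313, 322, 331, 340, 349]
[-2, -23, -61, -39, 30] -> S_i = Random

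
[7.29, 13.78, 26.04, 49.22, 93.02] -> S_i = 7.29*1.89^i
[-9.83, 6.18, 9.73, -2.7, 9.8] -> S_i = Random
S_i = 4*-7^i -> [4, -28, 196, -1372, 9604]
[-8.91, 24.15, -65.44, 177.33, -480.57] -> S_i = -8.91*(-2.71)^i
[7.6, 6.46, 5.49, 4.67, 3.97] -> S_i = 7.60*0.85^i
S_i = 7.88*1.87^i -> [7.88, 14.74, 27.56, 51.53, 96.36]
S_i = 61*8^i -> [61, 488, 3904, 31232, 249856]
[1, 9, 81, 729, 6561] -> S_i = 1*9^i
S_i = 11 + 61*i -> [11, 72, 133, 194, 255]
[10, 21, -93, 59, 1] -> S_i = Random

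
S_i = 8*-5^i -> [8, -40, 200, -1000, 5000]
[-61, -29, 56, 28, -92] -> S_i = Random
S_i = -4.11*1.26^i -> [-4.11, -5.18, -6.53, -8.22, -10.36]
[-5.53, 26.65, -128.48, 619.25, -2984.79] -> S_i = -5.53*(-4.82)^i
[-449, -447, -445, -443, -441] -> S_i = -449 + 2*i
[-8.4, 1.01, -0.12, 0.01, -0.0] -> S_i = -8.40*(-0.12)^i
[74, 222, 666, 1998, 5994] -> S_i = 74*3^i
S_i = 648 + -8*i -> [648, 640, 632, 624, 616]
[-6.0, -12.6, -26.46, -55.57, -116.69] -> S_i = -6.00*2.10^i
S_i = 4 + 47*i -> [4, 51, 98, 145, 192]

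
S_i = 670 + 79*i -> [670, 749, 828, 907, 986]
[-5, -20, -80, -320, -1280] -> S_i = -5*4^i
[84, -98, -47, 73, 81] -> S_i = Random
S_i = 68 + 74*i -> [68, 142, 216, 290, 364]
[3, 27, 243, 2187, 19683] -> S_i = 3*9^i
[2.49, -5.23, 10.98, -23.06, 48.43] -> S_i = 2.49*(-2.10)^i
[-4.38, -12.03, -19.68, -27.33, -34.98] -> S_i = -4.38 + -7.65*i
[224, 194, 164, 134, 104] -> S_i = 224 + -30*i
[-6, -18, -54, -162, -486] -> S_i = -6*3^i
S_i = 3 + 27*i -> [3, 30, 57, 84, 111]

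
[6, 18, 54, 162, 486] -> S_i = 6*3^i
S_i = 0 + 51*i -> [0, 51, 102, 153, 204]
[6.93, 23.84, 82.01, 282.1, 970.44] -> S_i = 6.93*3.44^i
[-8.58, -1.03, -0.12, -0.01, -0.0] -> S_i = -8.58*0.12^i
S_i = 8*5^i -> [8, 40, 200, 1000, 5000]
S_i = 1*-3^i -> [1, -3, 9, -27, 81]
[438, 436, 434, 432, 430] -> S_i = 438 + -2*i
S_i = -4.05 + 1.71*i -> [-4.05, -2.34, -0.63, 1.08, 2.79]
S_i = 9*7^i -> [9, 63, 441, 3087, 21609]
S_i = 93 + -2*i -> [93, 91, 89, 87, 85]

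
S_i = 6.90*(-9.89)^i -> [6.9, -68.24, 674.9, -6674.8, 66013.73]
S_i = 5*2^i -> [5, 10, 20, 40, 80]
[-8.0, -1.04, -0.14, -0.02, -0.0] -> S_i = -8.00*0.13^i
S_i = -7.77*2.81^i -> [-7.77, -21.83, -61.35, -172.4, -484.45]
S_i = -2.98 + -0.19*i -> [-2.98, -3.17, -3.36, -3.55, -3.74]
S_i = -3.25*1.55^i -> [-3.25, -5.04, -7.81, -12.1, -18.76]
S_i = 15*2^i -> [15, 30, 60, 120, 240]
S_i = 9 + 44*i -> [9, 53, 97, 141, 185]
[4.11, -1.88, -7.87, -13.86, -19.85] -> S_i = 4.11 + -5.99*i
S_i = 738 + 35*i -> [738, 773, 808, 843, 878]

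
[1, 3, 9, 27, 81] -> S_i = 1*3^i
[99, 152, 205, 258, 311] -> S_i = 99 + 53*i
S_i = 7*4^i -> [7, 28, 112, 448, 1792]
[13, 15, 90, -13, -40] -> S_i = Random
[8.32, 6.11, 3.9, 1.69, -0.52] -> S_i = 8.32 + -2.21*i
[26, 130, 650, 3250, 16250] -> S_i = 26*5^i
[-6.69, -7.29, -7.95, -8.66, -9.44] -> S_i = -6.69*1.09^i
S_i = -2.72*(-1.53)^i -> [-2.72, 4.16, -6.37, 9.74, -14.91]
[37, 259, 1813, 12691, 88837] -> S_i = 37*7^i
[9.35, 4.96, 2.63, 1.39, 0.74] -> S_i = 9.35*0.53^i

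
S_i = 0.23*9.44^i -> [0.23, 2.17, 20.5, 193.48, 1826.48]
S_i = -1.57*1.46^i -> [-1.57, -2.29, -3.35, -4.89, -7.13]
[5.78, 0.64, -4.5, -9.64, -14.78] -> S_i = 5.78 + -5.14*i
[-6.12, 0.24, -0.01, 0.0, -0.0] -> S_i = -6.12*(-0.04)^i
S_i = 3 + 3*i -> [3, 6, 9, 12, 15]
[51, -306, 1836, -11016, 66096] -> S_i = 51*-6^i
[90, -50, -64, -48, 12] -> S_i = Random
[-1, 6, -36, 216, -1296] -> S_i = -1*-6^i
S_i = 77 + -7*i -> [77, 70, 63, 56, 49]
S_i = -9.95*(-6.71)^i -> [-9.95, 66.76, -447.99, 3006.01, -20170.34]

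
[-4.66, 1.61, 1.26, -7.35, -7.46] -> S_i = Random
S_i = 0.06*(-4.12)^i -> [0.06, -0.25, 1.02, -4.2, 17.29]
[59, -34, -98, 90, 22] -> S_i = Random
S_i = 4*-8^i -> [4, -32, 256, -2048, 16384]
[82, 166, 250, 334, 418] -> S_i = 82 + 84*i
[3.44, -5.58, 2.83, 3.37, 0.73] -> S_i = Random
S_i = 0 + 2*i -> [0, 2, 4, 6, 8]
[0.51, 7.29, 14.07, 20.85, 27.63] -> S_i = 0.51 + 6.78*i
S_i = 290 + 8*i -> [290, 298, 306, 314, 322]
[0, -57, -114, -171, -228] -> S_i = 0 + -57*i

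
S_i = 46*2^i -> [46, 92, 184, 368, 736]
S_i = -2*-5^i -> [-2, 10, -50, 250, -1250]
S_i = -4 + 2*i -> [-4, -2, 0, 2, 4]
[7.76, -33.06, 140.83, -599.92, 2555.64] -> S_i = 7.76*(-4.26)^i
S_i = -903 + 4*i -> [-903, -899, -895, -891, -887]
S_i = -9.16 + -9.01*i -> [-9.16, -18.17, -27.18, -36.19, -45.2]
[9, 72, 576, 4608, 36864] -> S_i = 9*8^i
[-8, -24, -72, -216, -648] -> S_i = -8*3^i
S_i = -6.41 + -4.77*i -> [-6.41, -11.18, -15.95, -20.72, -25.49]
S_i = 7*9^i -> [7, 63, 567, 5103, 45927]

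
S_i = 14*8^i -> [14, 112, 896, 7168, 57344]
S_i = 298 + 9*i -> [298, 307, 316, 325, 334]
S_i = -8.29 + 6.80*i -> [-8.29, -1.49, 5.31, 12.11, 18.91]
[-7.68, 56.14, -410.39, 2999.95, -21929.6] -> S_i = -7.68*(-7.31)^i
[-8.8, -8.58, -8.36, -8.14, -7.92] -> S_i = -8.80 + 0.22*i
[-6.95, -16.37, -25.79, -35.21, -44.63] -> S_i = -6.95 + -9.42*i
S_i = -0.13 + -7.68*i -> [-0.13, -7.81, -15.49, -23.17, -30.85]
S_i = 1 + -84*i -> [1, -83, -167, -251, -335]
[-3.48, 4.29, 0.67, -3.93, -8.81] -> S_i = Random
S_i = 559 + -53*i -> [559, 506, 453, 400, 347]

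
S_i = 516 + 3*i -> [516, 519, 522, 525, 528]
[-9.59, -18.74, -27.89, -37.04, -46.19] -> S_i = -9.59 + -9.15*i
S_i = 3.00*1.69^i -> [3.0, 5.07, 8.57, 14.48, 24.47]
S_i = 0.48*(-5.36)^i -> [0.48, -2.57, 13.79, -73.92, 396.19]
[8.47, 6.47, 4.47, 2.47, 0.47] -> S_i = 8.47 + -2.00*i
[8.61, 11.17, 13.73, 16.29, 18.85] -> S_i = 8.61 + 2.56*i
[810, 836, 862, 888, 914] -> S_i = 810 + 26*i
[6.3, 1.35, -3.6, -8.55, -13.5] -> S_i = 6.30 + -4.95*i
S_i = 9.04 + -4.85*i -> [9.04, 4.19, -0.66, -5.51, -10.36]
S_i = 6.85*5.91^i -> [6.85, 40.48, 239.26, 1414.01, 8356.81]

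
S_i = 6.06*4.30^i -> [6.06, 26.06, 112.05, 481.81, 2071.79]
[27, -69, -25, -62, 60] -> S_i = Random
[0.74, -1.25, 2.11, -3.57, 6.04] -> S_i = 0.74*(-1.69)^i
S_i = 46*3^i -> [46, 138, 414, 1242, 3726]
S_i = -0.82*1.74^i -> [-0.82, -1.43, -2.48, -4.32, -7.52]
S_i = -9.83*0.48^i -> [-9.83, -4.72, -2.26, -1.09, -0.52]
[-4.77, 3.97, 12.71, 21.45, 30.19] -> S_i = -4.77 + 8.74*i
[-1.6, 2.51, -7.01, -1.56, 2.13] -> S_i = Random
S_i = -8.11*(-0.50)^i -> [-8.11, 4.06, -2.03, 1.01, -0.51]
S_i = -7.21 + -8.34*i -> [-7.21, -15.55, -23.89, -32.23, -40.57]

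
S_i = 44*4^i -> [44, 176, 704, 2816, 11264]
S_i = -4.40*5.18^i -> [-4.4, -22.79, -118.06, -611.56, -3167.9]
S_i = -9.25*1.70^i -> [-9.25, -15.72, -26.73, -45.45, -77.26]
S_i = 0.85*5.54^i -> [0.85, 4.71, 26.09, 144.53, 800.68]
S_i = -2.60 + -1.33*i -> [-2.6, -3.93, -5.26, -6.59, -7.92]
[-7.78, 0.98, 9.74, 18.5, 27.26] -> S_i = -7.78 + 8.76*i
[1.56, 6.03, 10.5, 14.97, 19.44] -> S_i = 1.56 + 4.47*i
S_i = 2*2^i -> [2, 4, 8, 16, 32]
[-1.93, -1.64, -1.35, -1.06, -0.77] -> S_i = -1.93 + 0.29*i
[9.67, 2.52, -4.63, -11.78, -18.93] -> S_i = 9.67 + -7.15*i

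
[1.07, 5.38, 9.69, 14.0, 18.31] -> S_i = 1.07 + 4.31*i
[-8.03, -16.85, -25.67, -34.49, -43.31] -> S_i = -8.03 + -8.82*i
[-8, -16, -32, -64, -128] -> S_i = -8*2^i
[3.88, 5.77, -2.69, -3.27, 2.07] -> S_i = Random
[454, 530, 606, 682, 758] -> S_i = 454 + 76*i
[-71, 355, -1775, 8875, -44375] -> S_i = -71*-5^i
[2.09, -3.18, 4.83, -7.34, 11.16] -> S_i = 2.09*(-1.52)^i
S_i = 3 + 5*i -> [3, 8, 13, 18, 23]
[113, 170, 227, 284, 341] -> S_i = 113 + 57*i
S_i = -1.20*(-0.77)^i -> [-1.2, 0.92, -0.71, 0.55, -0.42]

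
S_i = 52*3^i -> [52, 156, 468, 1404, 4212]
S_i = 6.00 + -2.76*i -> [6.0, 3.24, 0.48, -2.28, -5.04]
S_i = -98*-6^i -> [-98, 588, -3528, 21168, -127008]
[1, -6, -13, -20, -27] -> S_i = 1 + -7*i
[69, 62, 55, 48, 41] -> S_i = 69 + -7*i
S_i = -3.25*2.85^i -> [-3.25, -9.26, -26.4, -75.23, -214.42]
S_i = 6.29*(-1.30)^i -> [6.29, -8.18, 10.63, -13.82, 17.96]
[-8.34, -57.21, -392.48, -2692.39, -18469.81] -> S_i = -8.34*6.86^i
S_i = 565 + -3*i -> [565, 562, 559, 556, 553]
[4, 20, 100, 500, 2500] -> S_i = 4*5^i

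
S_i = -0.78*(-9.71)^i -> [-0.78, 7.57, -73.54, 714.09, -6933.8]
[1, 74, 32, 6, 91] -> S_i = Random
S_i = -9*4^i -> [-9, -36, -144, -576, -2304]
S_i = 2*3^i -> [2, 6, 18, 54, 162]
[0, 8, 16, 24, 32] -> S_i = 0 + 8*i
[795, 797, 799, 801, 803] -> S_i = 795 + 2*i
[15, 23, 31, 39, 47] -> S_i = 15 + 8*i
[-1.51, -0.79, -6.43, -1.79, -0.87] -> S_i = Random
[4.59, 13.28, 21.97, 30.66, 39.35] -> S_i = 4.59 + 8.69*i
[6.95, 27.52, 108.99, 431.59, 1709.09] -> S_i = 6.95*3.96^i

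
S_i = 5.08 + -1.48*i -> [5.08, 3.6, 2.12, 0.64, -0.84]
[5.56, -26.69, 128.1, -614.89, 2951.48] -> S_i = 5.56*(-4.80)^i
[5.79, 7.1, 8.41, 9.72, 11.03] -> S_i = 5.79 + 1.31*i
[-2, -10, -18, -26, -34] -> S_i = -2 + -8*i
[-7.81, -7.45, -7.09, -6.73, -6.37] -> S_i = -7.81 + 0.36*i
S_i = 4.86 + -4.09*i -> [4.86, 0.77, -3.32, -7.41, -11.5]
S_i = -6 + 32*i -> [-6, 26, 58, 90, 122]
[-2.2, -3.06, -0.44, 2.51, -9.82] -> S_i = Random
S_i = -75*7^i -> [-75, -525, -3675, -25725, -180075]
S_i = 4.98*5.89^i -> [4.98, 29.33, 172.77, 1017.6, 5993.64]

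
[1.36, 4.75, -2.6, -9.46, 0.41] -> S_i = Random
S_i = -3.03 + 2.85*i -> [-3.03, -0.18, 2.67, 5.52, 8.37]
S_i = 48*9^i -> [48, 432, 3888, 34992, 314928]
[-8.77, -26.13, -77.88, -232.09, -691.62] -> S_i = -8.77*2.98^i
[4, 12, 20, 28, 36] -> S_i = 4 + 8*i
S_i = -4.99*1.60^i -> [-4.99, -7.98, -12.77, -20.44, -32.7]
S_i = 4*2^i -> [4, 8, 16, 32, 64]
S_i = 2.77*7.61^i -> [2.77, 21.08, 160.42, 1220.77, 9290.06]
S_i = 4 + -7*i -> [4, -3, -10, -17, -24]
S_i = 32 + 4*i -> [32, 36, 40, 44, 48]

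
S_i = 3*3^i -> [3, 9, 27, 81, 243]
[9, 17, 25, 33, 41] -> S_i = 9 + 8*i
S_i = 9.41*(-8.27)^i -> [9.41, -77.82, 643.58, -5322.38, 44016.11]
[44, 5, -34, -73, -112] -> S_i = 44 + -39*i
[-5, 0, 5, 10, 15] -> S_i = -5 + 5*i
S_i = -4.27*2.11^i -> [-4.27, -9.01, -19.01, -40.11, -84.64]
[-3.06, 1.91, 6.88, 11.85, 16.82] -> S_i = -3.06 + 4.97*i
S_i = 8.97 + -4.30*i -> [8.97, 4.67, 0.37, -3.93, -8.23]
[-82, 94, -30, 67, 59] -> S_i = Random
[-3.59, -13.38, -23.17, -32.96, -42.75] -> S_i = -3.59 + -9.79*i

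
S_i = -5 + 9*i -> [-5, 4, 13, 22, 31]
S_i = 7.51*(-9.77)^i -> [7.51, -73.37, 716.85, -7003.64, 68425.53]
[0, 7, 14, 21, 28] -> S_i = 0 + 7*i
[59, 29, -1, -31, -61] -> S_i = 59 + -30*i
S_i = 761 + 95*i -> [761, 856, 951, 1046, 1141]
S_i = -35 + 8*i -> [-35, -27, -19, -11, -3]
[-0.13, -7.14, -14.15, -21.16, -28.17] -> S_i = -0.13 + -7.01*i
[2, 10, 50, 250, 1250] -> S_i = 2*5^i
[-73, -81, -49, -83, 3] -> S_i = Random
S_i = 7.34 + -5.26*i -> [7.34, 2.08, -3.18, -8.44, -13.7]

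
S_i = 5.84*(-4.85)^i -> [5.84, -28.32, 137.37, -666.25, 3231.32]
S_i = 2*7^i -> [2, 14, 98, 686, 4802]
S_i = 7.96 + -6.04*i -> [7.96, 1.92, -4.12, -10.16, -16.2]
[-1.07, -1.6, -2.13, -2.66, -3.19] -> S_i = -1.07 + -0.53*i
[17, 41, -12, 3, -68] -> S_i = Random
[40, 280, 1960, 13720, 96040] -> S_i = 40*7^i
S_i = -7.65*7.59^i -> [-7.65, -58.06, -440.7, -3344.93, -25388.0]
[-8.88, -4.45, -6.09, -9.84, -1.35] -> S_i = Random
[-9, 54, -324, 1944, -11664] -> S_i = -9*-6^i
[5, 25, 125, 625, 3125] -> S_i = 5*5^i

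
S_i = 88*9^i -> [88, 792, 7128, 64152, 577368]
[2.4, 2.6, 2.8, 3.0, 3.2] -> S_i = 2.40 + 0.20*i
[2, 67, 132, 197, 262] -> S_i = 2 + 65*i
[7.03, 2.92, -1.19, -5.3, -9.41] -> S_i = 7.03 + -4.11*i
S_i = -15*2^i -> [-15, -30, -60, -120, -240]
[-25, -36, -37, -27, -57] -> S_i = Random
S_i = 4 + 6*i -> [4, 10, 16, 22, 28]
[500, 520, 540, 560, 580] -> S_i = 500 + 20*i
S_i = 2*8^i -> [2, 16, 128, 1024, 8192]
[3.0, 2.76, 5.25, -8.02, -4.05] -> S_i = Random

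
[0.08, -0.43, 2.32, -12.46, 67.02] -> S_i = 0.08*(-5.38)^i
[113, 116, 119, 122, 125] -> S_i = 113 + 3*i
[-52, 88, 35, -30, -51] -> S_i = Random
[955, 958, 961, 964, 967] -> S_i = 955 + 3*i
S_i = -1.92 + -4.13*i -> [-1.92, -6.05, -10.18, -14.31, -18.44]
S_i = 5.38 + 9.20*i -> [5.38, 14.58, 23.78, 32.98, 42.18]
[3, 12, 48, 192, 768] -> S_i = 3*4^i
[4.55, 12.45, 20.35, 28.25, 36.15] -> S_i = 4.55 + 7.90*i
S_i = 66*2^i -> [66, 132, 264, 528, 1056]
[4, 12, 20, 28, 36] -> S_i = 4 + 8*i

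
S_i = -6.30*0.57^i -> [-6.3, -3.59, -2.05, -1.17, -0.67]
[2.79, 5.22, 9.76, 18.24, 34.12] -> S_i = 2.79*1.87^i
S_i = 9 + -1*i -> [9, 8, 7, 6, 5]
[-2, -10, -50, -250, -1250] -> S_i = -2*5^i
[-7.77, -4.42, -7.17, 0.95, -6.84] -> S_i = Random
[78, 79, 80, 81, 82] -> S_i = 78 + 1*i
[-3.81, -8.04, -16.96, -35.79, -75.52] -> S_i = -3.81*2.11^i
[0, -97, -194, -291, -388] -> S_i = 0 + -97*i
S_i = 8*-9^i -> [8, -72, 648, -5832, 52488]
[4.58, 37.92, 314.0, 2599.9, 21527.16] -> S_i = 4.58*8.28^i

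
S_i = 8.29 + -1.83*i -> [8.29, 6.46, 4.63, 2.8, 0.97]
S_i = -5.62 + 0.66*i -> [-5.62, -4.96, -4.3, -3.64, -2.98]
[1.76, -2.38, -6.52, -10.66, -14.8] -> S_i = 1.76 + -4.14*i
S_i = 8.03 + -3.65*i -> [8.03, 4.38, 0.73, -2.92, -6.57]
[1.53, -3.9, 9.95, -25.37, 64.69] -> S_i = 1.53*(-2.55)^i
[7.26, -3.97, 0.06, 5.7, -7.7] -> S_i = Random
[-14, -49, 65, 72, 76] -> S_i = Random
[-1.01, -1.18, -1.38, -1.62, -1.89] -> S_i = -1.01*1.17^i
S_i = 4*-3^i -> [4, -12, 36, -108, 324]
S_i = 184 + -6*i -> [184, 178, 172, 166, 160]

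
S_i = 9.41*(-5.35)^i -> [9.41, -50.34, 269.34, -1440.96, 7709.12]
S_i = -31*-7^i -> [-31, 217, -1519, 10633, -74431]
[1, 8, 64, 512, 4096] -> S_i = 1*8^i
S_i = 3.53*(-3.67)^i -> [3.53, -12.96, 47.55, -174.49, 640.38]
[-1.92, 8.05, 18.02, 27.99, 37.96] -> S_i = -1.92 + 9.97*i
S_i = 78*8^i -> [78, 624, 4992, 39936, 319488]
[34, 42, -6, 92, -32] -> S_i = Random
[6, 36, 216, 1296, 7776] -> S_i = 6*6^i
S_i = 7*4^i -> [7, 28, 112, 448, 1792]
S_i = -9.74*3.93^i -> [-9.74, -38.28, -150.43, -591.2, -2323.43]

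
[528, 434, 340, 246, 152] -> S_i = 528 + -94*i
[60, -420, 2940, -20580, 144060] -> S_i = 60*-7^i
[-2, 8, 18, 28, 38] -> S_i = -2 + 10*i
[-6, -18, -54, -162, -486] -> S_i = -6*3^i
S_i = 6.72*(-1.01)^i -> [6.72, -6.79, 6.86, -6.92, 6.99]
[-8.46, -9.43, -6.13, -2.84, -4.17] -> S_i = Random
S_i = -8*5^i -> [-8, -40, -200, -1000, -5000]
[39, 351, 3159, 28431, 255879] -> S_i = 39*9^i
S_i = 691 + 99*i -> [691, 790, 889, 988, 1087]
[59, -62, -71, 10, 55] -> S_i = Random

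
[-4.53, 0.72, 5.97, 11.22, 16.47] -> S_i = -4.53 + 5.25*i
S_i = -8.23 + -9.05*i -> [-8.23, -17.28, -26.33, -35.38, -44.43]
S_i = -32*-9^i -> [-32, 288, -2592, 23328, -209952]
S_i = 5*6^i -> [5, 30, 180, 1080, 6480]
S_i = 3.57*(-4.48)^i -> [3.57, -15.99, 71.65, -321.0, 1438.07]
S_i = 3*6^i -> [3, 18, 108, 648, 3888]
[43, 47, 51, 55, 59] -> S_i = 43 + 4*i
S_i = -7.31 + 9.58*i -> [-7.31, 2.27, 11.85, 21.43, 31.01]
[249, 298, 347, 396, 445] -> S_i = 249 + 49*i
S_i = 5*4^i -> [5, 20, 80, 320, 1280]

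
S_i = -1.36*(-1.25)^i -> [-1.36, 1.7, -2.12, 2.66, -3.32]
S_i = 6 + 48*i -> [6, 54, 102, 150, 198]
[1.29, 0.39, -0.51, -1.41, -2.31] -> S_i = 1.29 + -0.90*i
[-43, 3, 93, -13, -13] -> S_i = Random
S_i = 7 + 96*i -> [7, 103, 199, 295, 391]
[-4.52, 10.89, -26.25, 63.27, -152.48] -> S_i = -4.52*(-2.41)^i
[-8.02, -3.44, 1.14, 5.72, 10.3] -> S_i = -8.02 + 4.58*i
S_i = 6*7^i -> [6, 42, 294, 2058, 14406]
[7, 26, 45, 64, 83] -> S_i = 7 + 19*i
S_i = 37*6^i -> [37, 222, 1332, 7992, 47952]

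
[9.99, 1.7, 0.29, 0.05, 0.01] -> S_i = 9.99*0.17^i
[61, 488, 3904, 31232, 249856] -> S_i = 61*8^i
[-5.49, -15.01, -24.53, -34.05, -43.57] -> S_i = -5.49 + -9.52*i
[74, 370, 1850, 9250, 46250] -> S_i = 74*5^i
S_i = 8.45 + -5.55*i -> [8.45, 2.9, -2.65, -8.2, -13.75]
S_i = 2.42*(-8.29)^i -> [2.42, -20.06, 166.31, -1378.73, 11429.66]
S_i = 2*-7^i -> [2, -14, 98, -686, 4802]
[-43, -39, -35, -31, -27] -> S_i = -43 + 4*i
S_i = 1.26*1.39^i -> [1.26, 1.75, 2.43, 3.38, 4.7]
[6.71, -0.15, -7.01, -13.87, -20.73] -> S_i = 6.71 + -6.86*i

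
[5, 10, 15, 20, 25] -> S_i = 5 + 5*i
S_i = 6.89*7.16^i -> [6.89, 49.33, 353.22, 2529.06, 18108.03]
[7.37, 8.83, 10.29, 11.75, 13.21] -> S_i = 7.37 + 1.46*i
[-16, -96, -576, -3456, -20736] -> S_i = -16*6^i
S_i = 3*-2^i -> [3, -6, 12, -24, 48]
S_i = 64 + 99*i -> [64, 163, 262, 361, 460]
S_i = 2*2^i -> [2, 4, 8, 16, 32]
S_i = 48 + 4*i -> [48, 52, 56, 60, 64]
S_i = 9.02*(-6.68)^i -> [9.02, -60.25, 402.49, -2688.66, 17960.25]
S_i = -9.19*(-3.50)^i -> [-9.19, 32.16, -112.58, 394.02, -1379.07]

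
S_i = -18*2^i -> [-18, -36, -72, -144, -288]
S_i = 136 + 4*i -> [136, 140, 144, 148, 152]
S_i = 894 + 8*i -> [894, 902, 910, 918, 926]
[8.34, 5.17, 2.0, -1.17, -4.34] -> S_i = 8.34 + -3.17*i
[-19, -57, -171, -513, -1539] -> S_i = -19*3^i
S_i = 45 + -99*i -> [45, -54, -153, -252, -351]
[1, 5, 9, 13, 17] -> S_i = 1 + 4*i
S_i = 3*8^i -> [3, 24, 192, 1536, 12288]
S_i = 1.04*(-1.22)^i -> [1.04, -1.27, 1.55, -1.89, 2.3]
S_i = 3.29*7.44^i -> [3.29, 24.48, 182.11, 1354.92, 10080.63]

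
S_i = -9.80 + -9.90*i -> [-9.8, -19.7, -29.6, -39.5, -49.4]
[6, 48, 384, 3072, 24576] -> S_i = 6*8^i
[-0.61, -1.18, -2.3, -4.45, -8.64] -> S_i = -0.61*1.94^i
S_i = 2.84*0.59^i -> [2.84, 1.68, 0.99, 0.58, 0.34]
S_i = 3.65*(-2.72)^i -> [3.65, -9.93, 27.0, -73.45, 199.79]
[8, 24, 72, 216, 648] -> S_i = 8*3^i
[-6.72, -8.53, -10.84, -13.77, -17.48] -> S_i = -6.72*1.27^i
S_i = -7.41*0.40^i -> [-7.41, -2.96, -1.19, -0.47, -0.19]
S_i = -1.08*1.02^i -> [-1.08, -1.1, -1.12, -1.15, -1.17]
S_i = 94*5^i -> [94, 470, 2350, 11750, 58750]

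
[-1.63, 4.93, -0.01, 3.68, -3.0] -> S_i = Random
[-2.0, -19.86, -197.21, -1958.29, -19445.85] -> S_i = -2.00*9.93^i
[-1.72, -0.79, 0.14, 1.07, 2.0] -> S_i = -1.72 + 0.93*i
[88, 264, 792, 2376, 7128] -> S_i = 88*3^i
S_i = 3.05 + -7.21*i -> [3.05, -4.16, -11.37, -18.58, -25.79]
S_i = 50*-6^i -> [50, -300, 1800, -10800, 64800]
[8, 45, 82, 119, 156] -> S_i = 8 + 37*i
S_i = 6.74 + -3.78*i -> [6.74, 2.96, -0.82, -4.6, -8.38]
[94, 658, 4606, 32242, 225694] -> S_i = 94*7^i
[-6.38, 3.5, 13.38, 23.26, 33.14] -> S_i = -6.38 + 9.88*i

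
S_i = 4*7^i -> [4, 28, 196, 1372, 9604]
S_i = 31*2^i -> [31, 62, 124, 248, 496]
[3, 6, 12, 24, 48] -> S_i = 3*2^i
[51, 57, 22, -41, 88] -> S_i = Random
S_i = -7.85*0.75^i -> [-7.85, -5.89, -4.42, -3.31, -2.48]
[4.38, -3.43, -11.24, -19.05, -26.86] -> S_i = 4.38 + -7.81*i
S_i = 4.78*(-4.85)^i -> [4.78, -23.18, 112.44, -545.32, 2644.81]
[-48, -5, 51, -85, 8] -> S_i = Random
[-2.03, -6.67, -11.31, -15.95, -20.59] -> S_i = -2.03 + -4.64*i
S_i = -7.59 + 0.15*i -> [-7.59, -7.44, -7.29, -7.14, -6.99]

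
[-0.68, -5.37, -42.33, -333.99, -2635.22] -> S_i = -0.68*7.89^i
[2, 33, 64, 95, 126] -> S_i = 2 + 31*i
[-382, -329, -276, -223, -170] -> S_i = -382 + 53*i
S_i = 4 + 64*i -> [4, 68, 132, 196, 260]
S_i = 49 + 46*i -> [49, 95, 141, 187, 233]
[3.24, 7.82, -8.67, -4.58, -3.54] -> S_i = Random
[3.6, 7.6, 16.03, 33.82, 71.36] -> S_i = 3.60*2.11^i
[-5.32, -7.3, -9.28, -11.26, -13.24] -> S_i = -5.32 + -1.98*i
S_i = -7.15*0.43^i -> [-7.15, -3.07, -1.32, -0.57, -0.24]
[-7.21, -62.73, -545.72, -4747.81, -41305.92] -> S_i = -7.21*8.70^i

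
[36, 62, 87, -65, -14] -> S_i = Random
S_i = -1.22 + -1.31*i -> [-1.22, -2.53, -3.84, -5.15, -6.46]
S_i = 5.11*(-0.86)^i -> [5.11, -4.39, 3.78, -3.25, 2.8]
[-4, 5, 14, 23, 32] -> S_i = -4 + 9*i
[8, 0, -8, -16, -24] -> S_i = 8 + -8*i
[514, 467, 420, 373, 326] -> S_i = 514 + -47*i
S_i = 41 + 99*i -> [41, 140, 239, 338, 437]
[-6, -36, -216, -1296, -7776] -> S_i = -6*6^i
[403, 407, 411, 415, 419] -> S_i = 403 + 4*i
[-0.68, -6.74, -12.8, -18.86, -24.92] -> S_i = -0.68 + -6.06*i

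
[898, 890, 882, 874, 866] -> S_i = 898 + -8*i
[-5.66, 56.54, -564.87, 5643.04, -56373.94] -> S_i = -5.66*(-9.99)^i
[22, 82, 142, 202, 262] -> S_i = 22 + 60*i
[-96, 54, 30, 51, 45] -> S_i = Random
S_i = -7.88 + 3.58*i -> [-7.88, -4.3, -0.72, 2.86, 6.44]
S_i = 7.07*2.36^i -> [7.07, 16.69, 39.38, 92.93, 219.31]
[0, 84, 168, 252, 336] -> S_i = 0 + 84*i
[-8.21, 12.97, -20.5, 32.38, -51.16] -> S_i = -8.21*(-1.58)^i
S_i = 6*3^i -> [6, 18, 54, 162, 486]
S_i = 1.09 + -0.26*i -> [1.09, 0.83, 0.57, 0.31, 0.05]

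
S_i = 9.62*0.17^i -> [9.62, 1.64, 0.28, 0.05, 0.01]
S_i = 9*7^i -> [9, 63, 441, 3087, 21609]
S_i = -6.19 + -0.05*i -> [-6.19, -6.24, -6.29, -6.34, -6.39]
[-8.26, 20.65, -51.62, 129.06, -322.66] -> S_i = -8.26*(-2.50)^i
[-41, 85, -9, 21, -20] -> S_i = Random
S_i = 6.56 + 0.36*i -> [6.56, 6.92, 7.28, 7.64, 8.0]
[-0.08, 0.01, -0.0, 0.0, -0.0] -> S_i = -0.08*(-0.10)^i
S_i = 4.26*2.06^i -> [4.26, 8.78, 18.08, 37.24, 76.71]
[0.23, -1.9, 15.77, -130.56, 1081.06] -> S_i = 0.23*(-8.28)^i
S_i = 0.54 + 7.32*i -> [0.54, 7.86, 15.18, 22.5, 29.82]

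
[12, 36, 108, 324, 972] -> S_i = 12*3^i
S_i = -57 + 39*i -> [-57, -18, 21, 60, 99]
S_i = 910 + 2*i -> [910, 912, 914, 916, 918]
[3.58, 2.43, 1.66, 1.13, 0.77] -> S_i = 3.58*0.68^i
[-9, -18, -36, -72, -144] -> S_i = -9*2^i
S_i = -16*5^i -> [-16, -80, -400, -2000, -10000]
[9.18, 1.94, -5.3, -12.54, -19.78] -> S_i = 9.18 + -7.24*i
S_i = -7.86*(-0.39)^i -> [-7.86, 3.07, -1.2, 0.47, -0.18]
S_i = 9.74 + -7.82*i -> [9.74, 1.92, -5.9, -13.72, -21.54]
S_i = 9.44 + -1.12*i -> [9.44, 8.32, 7.2, 6.08, 4.96]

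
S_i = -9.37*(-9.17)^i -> [-9.37, 85.92, -787.91, 7225.16, -66254.74]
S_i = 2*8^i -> [2, 16, 128, 1024, 8192]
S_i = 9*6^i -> [9, 54, 324, 1944, 11664]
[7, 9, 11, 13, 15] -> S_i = 7 + 2*i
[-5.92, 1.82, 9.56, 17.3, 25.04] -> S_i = -5.92 + 7.74*i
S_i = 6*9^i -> [6, 54, 486, 4374, 39366]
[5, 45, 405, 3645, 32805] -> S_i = 5*9^i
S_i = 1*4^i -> [1, 4, 16, 64, 256]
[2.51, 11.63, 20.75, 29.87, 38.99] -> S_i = 2.51 + 9.12*i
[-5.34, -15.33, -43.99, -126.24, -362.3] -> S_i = -5.34*2.87^i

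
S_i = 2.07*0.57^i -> [2.07, 1.18, 0.67, 0.38, 0.22]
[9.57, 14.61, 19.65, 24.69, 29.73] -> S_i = 9.57 + 5.04*i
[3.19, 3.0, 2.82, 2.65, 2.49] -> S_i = 3.19*0.94^i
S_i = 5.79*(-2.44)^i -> [5.79, -14.13, 34.47, -84.11, 205.23]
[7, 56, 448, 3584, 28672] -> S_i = 7*8^i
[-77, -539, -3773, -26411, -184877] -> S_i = -77*7^i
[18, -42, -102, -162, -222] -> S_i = 18 + -60*i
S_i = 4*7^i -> [4, 28, 196, 1372, 9604]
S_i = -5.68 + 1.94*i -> [-5.68, -3.74, -1.8, 0.14, 2.08]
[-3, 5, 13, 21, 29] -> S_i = -3 + 8*i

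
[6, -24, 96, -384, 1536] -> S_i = 6*-4^i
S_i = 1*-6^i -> [1, -6, 36, -216, 1296]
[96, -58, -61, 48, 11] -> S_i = Random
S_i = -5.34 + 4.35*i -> [-5.34, -0.99, 3.36, 7.71, 12.06]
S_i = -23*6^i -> [-23, -138, -828, -4968, -29808]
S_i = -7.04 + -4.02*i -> [-7.04, -11.06, -15.08, -19.1, -23.12]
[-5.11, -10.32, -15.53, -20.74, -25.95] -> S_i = -5.11 + -5.21*i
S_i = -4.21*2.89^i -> [-4.21, -12.17, -35.16, -101.62, -293.68]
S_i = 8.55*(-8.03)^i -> [8.55, -68.66, 551.31, -4427.03, 35549.07]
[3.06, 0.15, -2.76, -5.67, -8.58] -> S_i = 3.06 + -2.91*i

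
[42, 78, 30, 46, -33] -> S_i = Random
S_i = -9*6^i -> [-9, -54, -324, -1944, -11664]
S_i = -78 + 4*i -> [-78, -74, -70, -66, -62]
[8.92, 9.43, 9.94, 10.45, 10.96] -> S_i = 8.92 + 0.51*i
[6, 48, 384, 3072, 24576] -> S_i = 6*8^i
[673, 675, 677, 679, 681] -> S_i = 673 + 2*i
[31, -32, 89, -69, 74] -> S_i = Random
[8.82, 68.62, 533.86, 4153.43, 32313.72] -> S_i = 8.82*7.78^i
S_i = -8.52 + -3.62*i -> [-8.52, -12.14, -15.76, -19.38, -23.0]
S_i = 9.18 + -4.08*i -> [9.18, 5.1, 1.02, -3.06, -7.14]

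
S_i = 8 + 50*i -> [8, 58, 108, 158, 208]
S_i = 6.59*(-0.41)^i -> [6.59, -2.7, 1.11, -0.45, 0.19]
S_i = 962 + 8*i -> [962, 970, 978, 986, 994]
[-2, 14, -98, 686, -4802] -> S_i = -2*-7^i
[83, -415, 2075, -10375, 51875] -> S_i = 83*-5^i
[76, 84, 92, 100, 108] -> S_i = 76 + 8*i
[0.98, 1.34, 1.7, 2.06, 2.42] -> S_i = 0.98 + 0.36*i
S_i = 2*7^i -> [2, 14, 98, 686, 4802]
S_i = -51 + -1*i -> [-51, -52, -53, -54, -55]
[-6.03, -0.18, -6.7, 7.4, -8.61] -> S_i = Random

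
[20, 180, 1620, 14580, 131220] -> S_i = 20*9^i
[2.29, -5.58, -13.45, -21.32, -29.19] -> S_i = 2.29 + -7.87*i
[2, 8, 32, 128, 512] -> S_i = 2*4^i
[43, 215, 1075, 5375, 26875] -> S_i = 43*5^i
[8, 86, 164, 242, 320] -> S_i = 8 + 78*i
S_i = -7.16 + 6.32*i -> [-7.16, -0.84, 5.48, 11.8, 18.12]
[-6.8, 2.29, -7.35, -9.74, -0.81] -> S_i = Random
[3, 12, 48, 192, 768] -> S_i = 3*4^i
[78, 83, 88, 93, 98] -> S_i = 78 + 5*i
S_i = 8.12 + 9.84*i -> [8.12, 17.96, 27.8, 37.64, 47.48]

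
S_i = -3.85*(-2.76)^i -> [-3.85, 10.63, -29.33, 80.94, -223.41]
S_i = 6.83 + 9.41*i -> [6.83, 16.24, 25.65, 35.06, 44.47]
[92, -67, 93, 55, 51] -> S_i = Random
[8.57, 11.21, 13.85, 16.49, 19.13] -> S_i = 8.57 + 2.64*i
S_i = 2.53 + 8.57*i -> [2.53, 11.1, 19.67, 28.24, 36.81]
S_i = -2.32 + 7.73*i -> [-2.32, 5.41, 13.14, 20.87, 28.6]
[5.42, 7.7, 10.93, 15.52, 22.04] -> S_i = 5.42*1.42^i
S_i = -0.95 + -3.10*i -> [-0.95, -4.05, -7.15, -10.25, -13.35]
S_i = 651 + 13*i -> [651, 664, 677, 690, 703]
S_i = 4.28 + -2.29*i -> [4.28, 1.99, -0.3, -2.59, -4.88]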